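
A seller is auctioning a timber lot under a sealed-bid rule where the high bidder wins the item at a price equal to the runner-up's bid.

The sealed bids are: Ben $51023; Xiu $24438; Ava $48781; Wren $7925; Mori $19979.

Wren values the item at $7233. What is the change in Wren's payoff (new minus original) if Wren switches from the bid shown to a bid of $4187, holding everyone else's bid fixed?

$0

The highest bid among the other bidders is $51023; Wren's bid doesn't change that.
Original bid $7925: Wren is not highest (top rival bid is $51023); payoff $0.
Alternative bid $4187: Wren is not highest (top rival bid is $51023); payoff $0.
Change in payoff = $0 − ($0) = $0.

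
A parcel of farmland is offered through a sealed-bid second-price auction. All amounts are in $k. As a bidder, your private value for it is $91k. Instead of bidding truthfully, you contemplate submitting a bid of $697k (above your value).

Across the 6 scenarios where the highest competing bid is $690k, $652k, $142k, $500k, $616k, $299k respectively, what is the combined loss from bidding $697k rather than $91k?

$2353k

The deviation costs you only when the competing bid falls strictly between $91k and $697k; elsewhere both bids give the same outcome.
$690k: truthful payoff $0k, deviation payoff −$599k → loss $599k.
$652k: truthful payoff $0k, deviation payoff −$561k → loss $561k.
$142k: truthful payoff $0k, deviation payoff −$51k → loss $51k.
$500k: truthful payoff $0k, deviation payoff −$409k → loss $409k.
$616k: truthful payoff $0k, deviation payoff −$525k → loss $525k.
$299k: truthful payoff $0k, deviation payoff −$208k → loss $208k.
Total loss = $599k + $561k + $51k + $409k + $525k + $208k = $2353k.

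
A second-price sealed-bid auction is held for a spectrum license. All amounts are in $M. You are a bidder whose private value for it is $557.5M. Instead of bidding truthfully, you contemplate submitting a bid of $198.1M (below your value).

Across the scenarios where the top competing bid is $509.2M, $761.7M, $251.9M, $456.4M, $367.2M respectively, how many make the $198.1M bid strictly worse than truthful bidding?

The deviation hurts exactly when the highest competing bid lies strictly between $198.1M and $557.5M — underbidding then forfeits a profitable win.
$509.2M: inside the interval → strictly worse (loss $48.3M).
$761.7M: above both → same outcome either way.
$251.9M: inside the interval → strictly worse (loss $305.6M).
$456.4M: inside the interval → strictly worse (loss $101.1M).
$367.2M: inside the interval → strictly worse (loss $190.3M).
Count: 4.

4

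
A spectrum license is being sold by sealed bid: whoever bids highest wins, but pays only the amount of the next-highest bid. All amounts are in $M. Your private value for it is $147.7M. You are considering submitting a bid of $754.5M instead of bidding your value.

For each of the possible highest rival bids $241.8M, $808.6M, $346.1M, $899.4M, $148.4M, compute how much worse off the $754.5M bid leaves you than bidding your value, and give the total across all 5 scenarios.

The deviation costs you only when the competing bid falls strictly between $147.7M and $754.5M; elsewhere both bids give the same outcome.
$241.8M: truthful payoff $0M, deviation payoff −$94.1M → loss $94.1M.
$808.6M: outcomes coincide → loss $0M.
$346.1M: truthful payoff $0M, deviation payoff −$198.4M → loss $198.4M.
$899.4M: outcomes coincide → loss $0M.
$148.4M: truthful payoff $0M, deviation payoff −$0.7M → loss $0.7M.
Total loss = $94.1M + $198.4M + $0.7M = $293.2M.
In a second-price auction your bid sets only whether you win, not what you pay, so bidding your true value is weakly dominant.

$293.2M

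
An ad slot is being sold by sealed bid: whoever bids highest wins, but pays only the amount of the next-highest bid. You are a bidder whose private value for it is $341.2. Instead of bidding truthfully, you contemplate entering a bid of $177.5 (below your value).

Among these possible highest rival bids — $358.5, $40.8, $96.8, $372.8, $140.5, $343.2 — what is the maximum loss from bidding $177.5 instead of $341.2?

$358.5: same outcome either way → loss $0.
$40.8: same outcome either way → loss $0.
$96.8: same outcome either way → loss $0.
$372.8: same outcome either way → loss $0.
$140.5: same outcome either way → loss $0.
$343.2: same outcome either way → loss $0.
Maximum loss: $0.

$0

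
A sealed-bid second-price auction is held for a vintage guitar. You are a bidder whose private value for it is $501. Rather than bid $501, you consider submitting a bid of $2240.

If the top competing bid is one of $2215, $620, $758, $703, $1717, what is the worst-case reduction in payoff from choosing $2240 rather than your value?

$1714

$2215: truthful gives $0, deviation gives −$1714 → loss $1714.
$620: truthful gives $0, deviation gives −$119 → loss $119.
$758: truthful gives $0, deviation gives −$257 → loss $257.
$703: truthful gives $0, deviation gives −$202 → loss $202.
$1717: truthful gives $0, deviation gives −$1216 → loss $1216.
Maximum loss: $1714.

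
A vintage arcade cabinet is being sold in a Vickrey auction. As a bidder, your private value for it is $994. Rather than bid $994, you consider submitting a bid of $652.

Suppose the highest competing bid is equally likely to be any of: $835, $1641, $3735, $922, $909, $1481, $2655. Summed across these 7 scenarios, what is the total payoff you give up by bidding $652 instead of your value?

The deviation costs you only when the competing bid falls strictly between $652 and $994; elsewhere both bids give the same outcome.
$835: truthful payoff $159, deviation payoff $0 → loss $159.
$1641: outcomes coincide → loss $0.
$3735: outcomes coincide → loss $0.
$922: truthful payoff $72, deviation payoff $0 → loss $72.
$909: truthful payoff $85, deviation payoff $0 → loss $85.
$1481: outcomes coincide → loss $0.
$2655: outcomes coincide → loss $0.
Total loss = $159 + $72 + $85 = $316.
Because the price is fixed by the runner-up's bid, deviating from your value can only change a good outcome into a bad one — never the reverse.

$316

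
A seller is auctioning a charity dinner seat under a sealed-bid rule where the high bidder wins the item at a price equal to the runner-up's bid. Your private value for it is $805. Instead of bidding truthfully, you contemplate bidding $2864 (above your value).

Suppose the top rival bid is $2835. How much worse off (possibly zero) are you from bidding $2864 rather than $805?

Bidding your value $805: you lose (since $805 < $2835). Payoff $0.
Bidding $2864: you win and pay $2835. Payoff $805 − $2835 = −$2030.
The competing bid $2835 lies between your value and your inflated bid, so overbidding wins an item priced above your value.
Loss from deviating = $0 − (−$2030) = $2030.

$2030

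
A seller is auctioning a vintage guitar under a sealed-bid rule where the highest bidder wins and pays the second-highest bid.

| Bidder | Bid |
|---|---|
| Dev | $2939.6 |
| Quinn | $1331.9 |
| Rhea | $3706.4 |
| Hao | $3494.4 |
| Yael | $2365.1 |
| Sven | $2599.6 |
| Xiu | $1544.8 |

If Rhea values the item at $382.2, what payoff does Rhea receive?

−$3112.2

Highest bid: Rhea at $3706.4, so Rhea wins.
Second-highest bid: Hao at $3494.4 — that is the price the winner pays.
Rhea's payoff = value − price = $382.2 − $3494.4 = −$3112.2.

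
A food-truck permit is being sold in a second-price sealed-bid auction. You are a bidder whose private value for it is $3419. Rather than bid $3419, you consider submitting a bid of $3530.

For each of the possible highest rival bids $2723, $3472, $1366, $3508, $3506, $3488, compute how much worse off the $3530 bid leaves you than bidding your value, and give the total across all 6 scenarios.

The deviation costs you only when the competing bid falls strictly between $3419 and $3530; elsewhere both bids give the same outcome.
$2723: outcomes coincide → loss $0.
$3472: truthful payoff $0, deviation payoff −$53 → loss $53.
$1366: outcomes coincide → loss $0.
$3508: truthful payoff $0, deviation payoff −$89 → loss $89.
$3506: truthful payoff $0, deviation payoff −$87 → loss $87.
$3488: truthful payoff $0, deviation payoff −$69 → loss $69.
Total loss = $53 + $89 + $87 + $69 = $298.

$298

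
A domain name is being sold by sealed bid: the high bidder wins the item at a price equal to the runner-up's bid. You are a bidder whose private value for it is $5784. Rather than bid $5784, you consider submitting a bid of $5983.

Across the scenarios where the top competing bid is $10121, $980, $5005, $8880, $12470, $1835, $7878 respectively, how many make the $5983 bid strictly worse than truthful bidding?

The deviation hurts exactly when the highest competing bid lies strictly between $5784 and $5983 — overbidding then wins at a price above your value.
$10121: above both → same outcome either way.
$980: below both → same outcome either way.
$5005: below both → same outcome either way.
$8880: above both → same outcome either way.
$12470: above both → same outcome either way.
$1835: below both → same outcome either way.
$7878: above both → same outcome either way.
Count: 0.

0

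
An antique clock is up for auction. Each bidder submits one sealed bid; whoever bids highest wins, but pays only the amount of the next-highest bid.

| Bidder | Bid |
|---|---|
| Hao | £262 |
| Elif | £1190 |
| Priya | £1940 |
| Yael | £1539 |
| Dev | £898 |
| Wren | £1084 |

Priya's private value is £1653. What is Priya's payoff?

Highest bid: Priya at £1940, so Priya wins.
Second-highest bid: Yael at £1539 — that is the price the winner pays.
Priya's payoff = value − price = £1653 − £1539 = £114.

£114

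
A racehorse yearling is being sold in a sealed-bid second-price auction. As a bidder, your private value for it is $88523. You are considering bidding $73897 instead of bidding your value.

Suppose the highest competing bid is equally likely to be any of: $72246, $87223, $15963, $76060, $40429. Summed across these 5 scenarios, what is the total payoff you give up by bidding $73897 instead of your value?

The deviation costs you only when the competing bid falls strictly between $73897 and $88523; elsewhere both bids give the same outcome.
$72246: outcomes coincide → loss $0.
$87223: truthful payoff $1300, deviation payoff $0 → loss $1300.
$15963: outcomes coincide → loss $0.
$76060: truthful payoff $12463, deviation payoff $0 → loss $12463.
$40429: outcomes coincide → loss $0.
Total loss = $1300 + $12463 = $13763.

$13763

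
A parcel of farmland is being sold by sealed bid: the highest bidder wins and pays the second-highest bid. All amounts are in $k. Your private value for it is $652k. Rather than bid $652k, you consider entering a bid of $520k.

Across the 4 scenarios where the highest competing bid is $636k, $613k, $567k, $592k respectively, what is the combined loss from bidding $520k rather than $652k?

$200k

The deviation costs you only when the competing bid falls strictly between $520k and $652k; elsewhere both bids give the same outcome.
$636k: truthful payoff $16k, deviation payoff $0k → loss $16k.
$613k: truthful payoff $39k, deviation payoff $0k → loss $39k.
$567k: truthful payoff $85k, deviation payoff $0k → loss $85k.
$592k: truthful payoff $60k, deviation payoff $0k → loss $60k.
Total loss = $16k + $39k + $85k + $60k = $200k.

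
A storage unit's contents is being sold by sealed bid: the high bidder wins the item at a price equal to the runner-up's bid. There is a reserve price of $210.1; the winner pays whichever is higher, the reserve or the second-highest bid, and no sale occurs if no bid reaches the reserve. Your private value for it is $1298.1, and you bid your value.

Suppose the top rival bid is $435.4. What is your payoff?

$862.7

Your bid $1298.1 is the highest and exceeds the reserve.
Price = max(second-highest bid, reserve) = max($435.4, $210.1) = $435.4.
Payoff = $1298.1 − $435.4 = $862.7.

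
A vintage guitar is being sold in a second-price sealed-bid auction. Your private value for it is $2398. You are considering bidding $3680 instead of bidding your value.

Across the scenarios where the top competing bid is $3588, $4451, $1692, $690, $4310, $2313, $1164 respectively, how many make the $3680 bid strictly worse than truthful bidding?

The deviation hurts exactly when the highest competing bid lies strictly between $2398 and $3680 — overbidding then wins at a price above your value.
$3588: inside the interval → strictly worse (loss $1190).
$4451: above both → same outcome either way.
$1692: below both → same outcome either way.
$690: below both → same outcome either way.
$4310: above both → same outcome either way.
$2313: below both → same outcome either way.
$1164: below both → same outcome either way.
Count: 1.

1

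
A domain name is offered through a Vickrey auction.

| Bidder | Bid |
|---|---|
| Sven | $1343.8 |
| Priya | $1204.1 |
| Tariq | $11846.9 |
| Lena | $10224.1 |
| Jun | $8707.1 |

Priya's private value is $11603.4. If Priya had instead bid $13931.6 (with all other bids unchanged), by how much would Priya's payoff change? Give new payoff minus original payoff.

The highest bid among the other bidders is $11846.9; Priya's bid doesn't change that.
Original bid $1204.1: Priya is not highest (top rival bid is $11846.9); payoff $0.
Alternative bid $13931.6: Priya is highest, pays the top rival bid $11846.9; payoff $11603.4 − $11846.9 = −$243.5.
Change in payoff = −$243.5 − ($0) = −$243.5.

−$243.5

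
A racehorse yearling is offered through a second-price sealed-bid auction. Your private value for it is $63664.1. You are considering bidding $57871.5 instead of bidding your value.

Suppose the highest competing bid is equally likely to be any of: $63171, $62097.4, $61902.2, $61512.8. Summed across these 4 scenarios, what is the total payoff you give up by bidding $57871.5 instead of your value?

$5973

The deviation costs you only when the competing bid falls strictly between $57871.5 and $63664.1; elsewhere both bids give the same outcome.
$63171: truthful payoff $493.1, deviation payoff $0 → loss $493.1.
$62097.4: truthful payoff $1566.7, deviation payoff $0 → loss $1566.7.
$61902.2: truthful payoff $1761.9, deviation payoff $0 → loss $1761.9.
$61512.8: truthful payoff $2151.3, deviation payoff $0 → loss $2151.3.
Total loss = $493.1 + $1566.7 + $1761.9 + $2151.3 = $5973.
In a second-price auction your bid sets only whether you win, not what you pay, so bidding your true value is weakly dominant.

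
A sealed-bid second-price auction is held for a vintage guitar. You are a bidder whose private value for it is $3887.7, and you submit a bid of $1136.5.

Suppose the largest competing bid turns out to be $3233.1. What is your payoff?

Your bid $1136.5 is below the highest competing bid $3233.1, so you lose.
A losing bidder pays nothing and receives nothing: payoff = $0.

$0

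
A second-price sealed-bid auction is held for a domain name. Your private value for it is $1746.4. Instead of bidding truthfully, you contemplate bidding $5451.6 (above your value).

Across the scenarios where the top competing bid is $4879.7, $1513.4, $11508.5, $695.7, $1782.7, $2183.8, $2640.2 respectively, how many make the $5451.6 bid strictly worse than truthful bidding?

The deviation hurts exactly when the highest competing bid lies strictly between $1746.4 and $5451.6 — overbidding then wins at a price above your value.
$4879.7: inside the interval → strictly worse (loss $3133.3).
$1513.4: below both → same outcome either way.
$11508.5: above both → same outcome either way.
$695.7: below both → same outcome either way.
$1782.7: inside the interval → strictly worse (loss $36.3).
$2183.8: inside the interval → strictly worse (loss $437.4).
$2640.2: inside the interval → strictly worse (loss $893.8).
Count: 4.

4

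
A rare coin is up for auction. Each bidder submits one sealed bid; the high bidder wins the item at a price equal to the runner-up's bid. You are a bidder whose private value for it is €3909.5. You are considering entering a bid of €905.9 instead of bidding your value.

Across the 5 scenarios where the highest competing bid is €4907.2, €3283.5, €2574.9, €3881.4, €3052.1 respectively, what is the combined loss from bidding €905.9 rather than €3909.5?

€2846.1

The deviation costs you only when the competing bid falls strictly between €905.9 and €3909.5; elsewhere both bids give the same outcome.
€4907.2: outcomes coincide → loss €0.
€3283.5: truthful payoff €626, deviation payoff €0 → loss €626.
€2574.9: truthful payoff €1334.6, deviation payoff €0 → loss €1334.6.
€3881.4: truthful payoff €28.1, deviation payoff €0 → loss €28.1.
€3052.1: truthful payoff €857.4, deviation payoff €0 → loss €857.4.
Total loss = €626 + €1334.6 + €28.1 + €857.4 = €2846.1.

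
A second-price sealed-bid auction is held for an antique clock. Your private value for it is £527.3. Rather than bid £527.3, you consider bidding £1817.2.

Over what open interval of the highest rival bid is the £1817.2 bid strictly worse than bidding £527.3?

(£527.3, £1817.2)

If the competing bid is below £527.3, both bids win at the same price — no difference.
If it is above £1817.2, both bids lose — no difference.
If it lies strictly between £527.3 and £1817.2, bidding your value loses (payoff 0) while bidding £1817.2 wins at a price above your value (payoff negative).
So the deviation strictly hurts on the open interval (£527.3, £1817.2).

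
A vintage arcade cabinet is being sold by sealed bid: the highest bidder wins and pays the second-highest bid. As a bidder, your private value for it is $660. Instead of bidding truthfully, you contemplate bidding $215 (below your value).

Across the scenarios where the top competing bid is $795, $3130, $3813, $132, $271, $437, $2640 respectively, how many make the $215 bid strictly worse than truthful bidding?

2

The deviation hurts exactly when the highest competing bid lies strictly between $215 and $660 — underbidding then forfeits a profitable win.
$795: above both → same outcome either way.
$3130: above both → same outcome either way.
$3813: above both → same outcome either way.
$132: below both → same outcome either way.
$271: inside the interval → strictly worse (loss $389).
$437: inside the interval → strictly worse (loss $223).
$2640: above both → same outcome either way.
Count: 2.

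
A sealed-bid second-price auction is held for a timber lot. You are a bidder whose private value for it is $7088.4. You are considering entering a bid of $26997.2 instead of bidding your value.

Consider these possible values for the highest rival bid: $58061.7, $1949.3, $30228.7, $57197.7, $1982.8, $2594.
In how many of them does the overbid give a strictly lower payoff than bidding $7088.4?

0

The deviation hurts exactly when the highest competing bid lies strictly between $7088.4 and $26997.2 — overbidding then wins at a price above your value.
$58061.7: above both → same outcome either way.
$1949.3: below both → same outcome either way.
$30228.7: above both → same outcome either way.
$57197.7: above both → same outcome either way.
$1982.8: below both → same outcome either way.
$2594: below both → same outcome either way.
Count: 0.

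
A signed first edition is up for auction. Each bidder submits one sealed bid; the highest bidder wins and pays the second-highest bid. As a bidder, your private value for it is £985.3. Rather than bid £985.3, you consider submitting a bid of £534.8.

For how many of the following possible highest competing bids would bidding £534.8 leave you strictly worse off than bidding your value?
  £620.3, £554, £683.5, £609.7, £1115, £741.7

5

The deviation hurts exactly when the highest competing bid lies strictly between £534.8 and £985.3 — underbidding then forfeits a profitable win.
£620.3: inside the interval → strictly worse (loss £365).
£554: inside the interval → strictly worse (loss £431.3).
£683.5: inside the interval → strictly worse (loss £301.8).
£609.7: inside the interval → strictly worse (loss £375.6).
£1115: above both → same outcome either way.
£741.7: inside the interval → strictly worse (loss £243.6).
Count: 5.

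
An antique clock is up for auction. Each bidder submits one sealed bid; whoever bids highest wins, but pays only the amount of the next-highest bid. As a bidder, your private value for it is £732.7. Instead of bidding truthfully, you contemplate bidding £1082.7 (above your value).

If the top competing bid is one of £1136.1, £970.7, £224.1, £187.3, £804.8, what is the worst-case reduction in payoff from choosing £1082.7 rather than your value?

£238

£1136.1: same outcome either way → loss £0.
£970.7: truthful gives £0, deviation gives −£238 → loss £238.
£224.1: same outcome either way → loss £0.
£187.3: same outcome either way → loss £0.
£804.8: truthful gives £0, deviation gives −£72.1 → loss £72.1.
Maximum loss: £238.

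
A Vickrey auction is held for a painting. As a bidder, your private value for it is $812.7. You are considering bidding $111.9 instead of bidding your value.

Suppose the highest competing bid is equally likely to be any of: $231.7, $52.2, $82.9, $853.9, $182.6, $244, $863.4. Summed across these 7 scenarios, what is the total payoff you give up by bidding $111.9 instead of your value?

$1779.8

The deviation costs you only when the competing bid falls strictly between $111.9 and $812.7; elsewhere both bids give the same outcome.
$231.7: truthful payoff $581, deviation payoff $0 → loss $581.
$52.2: outcomes coincide → loss $0.
$82.9: outcomes coincide → loss $0.
$853.9: outcomes coincide → loss $0.
$182.6: truthful payoff $630.1, deviation payoff $0 → loss $630.1.
$244: truthful payoff $568.7, deviation payoff $0 → loss $568.7.
$863.4: outcomes coincide → loss $0.
Total loss = $581 + $630.1 + $568.7 = $1779.8.
In a second-price auction your bid sets only whether you win, not what you pay, so bidding your true value is weakly dominant.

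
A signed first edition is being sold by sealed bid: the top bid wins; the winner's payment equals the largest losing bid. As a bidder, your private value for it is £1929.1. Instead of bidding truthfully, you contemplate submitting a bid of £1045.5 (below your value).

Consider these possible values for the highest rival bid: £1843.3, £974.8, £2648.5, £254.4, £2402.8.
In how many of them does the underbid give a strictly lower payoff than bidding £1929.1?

1

The deviation hurts exactly when the highest competing bid lies strictly between £1045.5 and £1929.1 — underbidding then forfeits a profitable win.
£1843.3: inside the interval → strictly worse (loss £85.8).
£974.8: below both → same outcome either way.
£2648.5: above both → same outcome either way.
£254.4: below both → same outcome either way.
£2402.8: above both → same outcome either way.
Count: 1.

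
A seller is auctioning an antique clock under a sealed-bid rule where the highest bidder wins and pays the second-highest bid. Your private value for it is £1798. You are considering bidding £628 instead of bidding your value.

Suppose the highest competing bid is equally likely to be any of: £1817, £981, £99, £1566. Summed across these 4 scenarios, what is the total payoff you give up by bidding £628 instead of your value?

£1049

The deviation costs you only when the competing bid falls strictly between £628 and £1798; elsewhere both bids give the same outcome.
£1817: outcomes coincide → loss £0.
£981: truthful payoff £817, deviation payoff £0 → loss £817.
£99: outcomes coincide → loss £0.
£1566: truthful payoff £232, deviation payoff £0 → loss £232.
Total loss = £817 + £232 = £1049.
In a second-price auction your bid sets only whether you win, not what you pay, so bidding your true value is weakly dominant.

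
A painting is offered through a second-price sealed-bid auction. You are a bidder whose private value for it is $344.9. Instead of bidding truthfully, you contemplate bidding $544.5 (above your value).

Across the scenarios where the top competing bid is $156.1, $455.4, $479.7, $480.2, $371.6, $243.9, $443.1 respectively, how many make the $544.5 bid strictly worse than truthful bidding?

5

The deviation hurts exactly when the highest competing bid lies strictly between $344.9 and $544.5 — overbidding then wins at a price above your value.
$156.1: below both → same outcome either way.
$455.4: inside the interval → strictly worse (loss $110.5).
$479.7: inside the interval → strictly worse (loss $134.8).
$480.2: inside the interval → strictly worse (loss $135.3).
$371.6: inside the interval → strictly worse (loss $26.7).
$243.9: below both → same outcome either way.
$443.1: inside the interval → strictly worse (loss $98.2).
Count: 5.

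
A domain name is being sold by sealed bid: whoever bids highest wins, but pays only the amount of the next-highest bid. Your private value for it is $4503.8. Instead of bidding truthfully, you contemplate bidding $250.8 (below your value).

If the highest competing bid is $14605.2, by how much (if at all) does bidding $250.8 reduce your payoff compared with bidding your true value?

$0

Bidding your value $4503.8: you lose (since $4503.8 < $14605.2). Payoff $0.
Bidding $250.8: you lose. Payoff $0.
Difference = $0 − $0 = $0; both bids lead to the same outcome because the competing bid is above both your value and your alternative bid.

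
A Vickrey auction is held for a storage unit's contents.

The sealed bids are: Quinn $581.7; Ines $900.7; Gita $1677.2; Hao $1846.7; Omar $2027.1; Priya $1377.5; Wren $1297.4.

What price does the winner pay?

Highest bid: Omar at $2027.1, so Omar wins.
Second-highest bid: Hao at $1846.7 — that is the price the winner pays.

$1846.7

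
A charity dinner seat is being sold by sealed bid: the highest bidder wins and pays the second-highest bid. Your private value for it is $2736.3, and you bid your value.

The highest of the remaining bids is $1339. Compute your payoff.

$1397.3

Your bid $2736.3 exceeds the highest competing bid $1339, so you win.
In a second-price auction the winner pays the second-highest bid, $1339.
Payoff = value − price = $2736.3 − $1339 = $1397.3.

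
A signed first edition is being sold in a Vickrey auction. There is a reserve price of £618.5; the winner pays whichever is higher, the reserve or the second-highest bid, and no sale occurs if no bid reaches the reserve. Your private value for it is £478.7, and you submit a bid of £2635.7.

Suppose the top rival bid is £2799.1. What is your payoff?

Your bid £2635.7 is below the highest competing bid £2799.1, so you lose. Payoff £0.

£0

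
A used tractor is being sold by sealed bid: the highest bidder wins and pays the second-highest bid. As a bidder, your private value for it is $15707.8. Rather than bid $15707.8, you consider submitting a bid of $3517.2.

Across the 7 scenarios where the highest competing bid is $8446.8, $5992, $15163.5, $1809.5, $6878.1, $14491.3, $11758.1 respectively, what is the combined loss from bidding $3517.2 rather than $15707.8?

The deviation costs you only when the competing bid falls strictly between $3517.2 and $15707.8; elsewhere both bids give the same outcome.
$8446.8: truthful payoff $7261, deviation payoff $0 → loss $7261.
$5992: truthful payoff $9715.8, deviation payoff $0 → loss $9715.8.
$15163.5: truthful payoff $544.3, deviation payoff $0 → loss $544.3.
$1809.5: outcomes coincide → loss $0.
$6878.1: truthful payoff $8829.7, deviation payoff $0 → loss $8829.7.
$14491.3: truthful payoff $1216.5, deviation payoff $0 → loss $1216.5.
$11758.1: truthful payoff $3949.7, deviation payoff $0 → loss $3949.7.
Total loss = $7261 + $9715.8 + $544.3 + $8829.7 + $1216.5 + $3949.7 = $31517.
Truthful bidding weakly dominates here: raising your bid can only win items priced above your value, and lowering it can only forfeit items priced below.

$31517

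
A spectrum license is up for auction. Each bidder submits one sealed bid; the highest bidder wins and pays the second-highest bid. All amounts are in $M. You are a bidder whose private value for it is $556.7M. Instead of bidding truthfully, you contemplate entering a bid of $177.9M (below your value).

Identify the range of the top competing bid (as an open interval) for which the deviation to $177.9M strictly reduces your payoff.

($177.9M, $556.7M)

If the competing bid is below $177.9M, both bids win at the same price — no difference.
If it is above $556.7M, both bids lose — no difference.
If it lies strictly between $177.9M and $556.7M, bidding your value wins at a price below your value (positive payoff) while bidding $177.9M loses (payoff 0).
So the deviation strictly hurts on the open interval ($177.9M, $556.7M).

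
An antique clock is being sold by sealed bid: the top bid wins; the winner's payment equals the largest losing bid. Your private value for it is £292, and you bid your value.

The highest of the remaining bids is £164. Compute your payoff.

£128

Your bid £292 exceeds the highest competing bid £164, so you win.
In a second-price auction the winner pays the second-highest bid, £164.
Payoff = value − price = £292 − £164 = £128.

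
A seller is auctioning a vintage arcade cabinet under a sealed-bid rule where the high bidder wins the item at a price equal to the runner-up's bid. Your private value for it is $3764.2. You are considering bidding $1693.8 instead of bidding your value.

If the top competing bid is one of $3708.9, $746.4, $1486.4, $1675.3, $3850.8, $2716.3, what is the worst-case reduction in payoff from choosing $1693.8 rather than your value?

$1047.9

$3708.9: truthful gives $55.3, deviation gives $0 → loss $55.3.
$746.4: same outcome either way → loss $0.
$1486.4: same outcome either way → loss $0.
$1675.3: same outcome either way → loss $0.
$3850.8: same outcome either way → loss $0.
$2716.3: truthful gives $1047.9, deviation gives $0 → loss $1047.9.
Maximum loss: $1047.9.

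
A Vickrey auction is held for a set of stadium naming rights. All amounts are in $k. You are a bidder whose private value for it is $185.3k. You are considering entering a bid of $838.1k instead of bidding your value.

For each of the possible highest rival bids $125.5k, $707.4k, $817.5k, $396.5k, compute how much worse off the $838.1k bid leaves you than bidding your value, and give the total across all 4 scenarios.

The deviation costs you only when the competing bid falls strictly between $185.3k and $838.1k; elsewhere both bids give the same outcome.
$125.5k: outcomes coincide → loss $0k.
$707.4k: truthful payoff $0k, deviation payoff −$522.1k → loss $522.1k.
$817.5k: truthful payoff $0k, deviation payoff −$632.2k → loss $632.2k.
$396.5k: truthful payoff $0k, deviation payoff −$211.2k → loss $211.2k.
Total loss = $522.1k + $632.2k + $211.2k = $1365.5k.
Because the price is fixed by the runner-up's bid, deviating from your value can only change a good outcome into a bad one — never the reverse.

$1365.5k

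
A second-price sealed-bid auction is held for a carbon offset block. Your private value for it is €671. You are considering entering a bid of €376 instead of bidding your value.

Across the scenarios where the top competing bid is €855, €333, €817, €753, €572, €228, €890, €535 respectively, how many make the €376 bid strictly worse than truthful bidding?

The deviation hurts exactly when the highest competing bid lies strictly between €376 and €671 — underbidding then forfeits a profitable win.
€855: above both → same outcome either way.
€333: below both → same outcome either way.
€817: above both → same outcome either way.
€753: above both → same outcome either way.
€572: inside the interval → strictly worse (loss €99).
€228: below both → same outcome either way.
€890: above both → same outcome either way.
€535: inside the interval → strictly worse (loss €136).
Count: 2.

2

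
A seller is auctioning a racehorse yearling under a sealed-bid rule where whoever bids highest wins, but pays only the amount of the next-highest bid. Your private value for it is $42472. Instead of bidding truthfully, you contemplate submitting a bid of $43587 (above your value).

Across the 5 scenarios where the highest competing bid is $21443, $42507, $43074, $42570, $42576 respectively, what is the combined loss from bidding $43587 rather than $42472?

The deviation costs you only when the competing bid falls strictly between $42472 and $43587; elsewhere both bids give the same outcome.
$21443: outcomes coincide → loss $0.
$42507: truthful payoff $0, deviation payoff −$35 → loss $35.
$43074: truthful payoff $0, deviation payoff −$602 → loss $602.
$42570: truthful payoff $0, deviation payoff −$98 → loss $98.
$42576: truthful payoff $0, deviation payoff −$104 → loss $104.
Total loss = $35 + $602 + $98 + $104 = $839.

$839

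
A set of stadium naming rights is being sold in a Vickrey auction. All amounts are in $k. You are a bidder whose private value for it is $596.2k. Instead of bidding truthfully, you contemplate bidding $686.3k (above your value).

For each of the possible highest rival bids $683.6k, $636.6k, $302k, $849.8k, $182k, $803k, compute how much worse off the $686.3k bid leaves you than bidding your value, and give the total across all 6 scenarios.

The deviation costs you only when the competing bid falls strictly between $596.2k and $686.3k; elsewhere both bids give the same outcome.
$683.6k: truthful payoff $0k, deviation payoff −$87.4k → loss $87.4k.
$636.6k: truthful payoff $0k, deviation payoff −$40.4k → loss $40.4k.
$302k: outcomes coincide → loss $0k.
$849.8k: outcomes coincide → loss $0k.
$182k: outcomes coincide → loss $0k.
$803k: outcomes coincide → loss $0k.
Total loss = $87.4k + $40.4k = $127.8k.

$127.8k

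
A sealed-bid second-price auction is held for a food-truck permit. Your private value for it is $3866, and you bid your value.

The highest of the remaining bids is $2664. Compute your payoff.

$1202

Your bid $3866 exceeds the highest competing bid $2664, so you win.
In a second-price auction the winner pays the second-highest bid, $2664.
Payoff = value − price = $3866 − $2664 = $1202.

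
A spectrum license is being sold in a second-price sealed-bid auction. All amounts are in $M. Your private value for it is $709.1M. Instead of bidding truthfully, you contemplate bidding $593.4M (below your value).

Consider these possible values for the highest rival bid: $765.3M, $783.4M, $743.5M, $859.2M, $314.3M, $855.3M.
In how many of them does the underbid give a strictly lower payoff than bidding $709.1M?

0

The deviation hurts exactly when the highest competing bid lies strictly between $593.4M and $709.1M — underbidding then forfeits a profitable win.
$765.3M: above both → same outcome either way.
$783.4M: above both → same outcome either way.
$743.5M: above both → same outcome either way.
$859.2M: above both → same outcome either way.
$314.3M: below both → same outcome either way.
$855.3M: above both → same outcome either way.
Count: 0.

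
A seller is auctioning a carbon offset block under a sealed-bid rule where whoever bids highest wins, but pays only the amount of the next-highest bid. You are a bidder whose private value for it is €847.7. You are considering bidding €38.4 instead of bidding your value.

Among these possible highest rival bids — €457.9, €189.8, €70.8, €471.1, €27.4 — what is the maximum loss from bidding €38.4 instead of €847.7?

€457.9: truthful gives €389.8, deviation gives €0 → loss €389.8.
€189.8: truthful gives €657.9, deviation gives €0 → loss €657.9.
€70.8: truthful gives €776.9, deviation gives €0 → loss €776.9.
€471.1: truthful gives €376.6, deviation gives €0 → loss €376.6.
€27.4: same outcome either way → loss €0.
Maximum loss: €776.9.

€776.9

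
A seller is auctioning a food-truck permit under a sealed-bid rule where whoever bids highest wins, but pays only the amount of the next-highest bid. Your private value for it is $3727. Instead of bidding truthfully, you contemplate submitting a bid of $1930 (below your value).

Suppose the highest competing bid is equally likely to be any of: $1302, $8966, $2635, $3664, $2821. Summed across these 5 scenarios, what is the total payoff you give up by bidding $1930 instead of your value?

$2061

The deviation costs you only when the competing bid falls strictly between $1930 and $3727; elsewhere both bids give the same outcome.
$1302: outcomes coincide → loss $0.
$8966: outcomes coincide → loss $0.
$2635: truthful payoff $1092, deviation payoff $0 → loss $1092.
$3664: truthful payoff $63, deviation payoff $0 → loss $63.
$2821: truthful payoff $906, deviation payoff $0 → loss $906.
Total loss = $1092 + $63 + $906 = $2061.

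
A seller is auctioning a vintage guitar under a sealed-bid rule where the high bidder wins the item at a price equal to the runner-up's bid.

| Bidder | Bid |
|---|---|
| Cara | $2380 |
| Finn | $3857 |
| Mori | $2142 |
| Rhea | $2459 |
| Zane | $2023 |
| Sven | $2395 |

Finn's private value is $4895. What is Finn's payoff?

$2436

Highest bid: Finn at $3857, so Finn wins.
Second-highest bid: Rhea at $2459 — that is the price the winner pays.
Finn's payoff = value − price = $4895 − $2459 = $2436.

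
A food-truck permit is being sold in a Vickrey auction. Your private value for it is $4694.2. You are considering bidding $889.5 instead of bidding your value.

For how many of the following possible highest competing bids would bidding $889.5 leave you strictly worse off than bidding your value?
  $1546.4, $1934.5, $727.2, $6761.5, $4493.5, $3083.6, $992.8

5

The deviation hurts exactly when the highest competing bid lies strictly between $889.5 and $4694.2 — underbidding then forfeits a profitable win.
$1546.4: inside the interval → strictly worse (loss $3147.8).
$1934.5: inside the interval → strictly worse (loss $2759.7).
$727.2: below both → same outcome either way.
$6761.5: above both → same outcome either way.
$4493.5: inside the interval → strictly worse (loss $200.7).
$3083.6: inside the interval → strictly worse (loss $1610.6).
$992.8: inside the interval → strictly worse (loss $3701.4).
Count: 5.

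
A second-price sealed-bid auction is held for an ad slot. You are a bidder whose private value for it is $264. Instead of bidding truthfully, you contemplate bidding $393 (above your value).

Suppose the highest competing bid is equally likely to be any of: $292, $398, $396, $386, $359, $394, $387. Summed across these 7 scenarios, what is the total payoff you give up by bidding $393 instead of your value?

The deviation costs you only when the competing bid falls strictly between $264 and $393; elsewhere both bids give the same outcome.
$292: truthful payoff $0, deviation payoff −$28 → loss $28.
$398: outcomes coincide → loss $0.
$396: outcomes coincide → loss $0.
$386: truthful payoff $0, deviation payoff −$122 → loss $122.
$359: truthful payoff $0, deviation payoff −$95 → loss $95.
$394: outcomes coincide → loss $0.
$387: truthful payoff $0, deviation payoff −$123 → loss $123.
Total loss = $28 + $122 + $95 + $123 = $368.

$368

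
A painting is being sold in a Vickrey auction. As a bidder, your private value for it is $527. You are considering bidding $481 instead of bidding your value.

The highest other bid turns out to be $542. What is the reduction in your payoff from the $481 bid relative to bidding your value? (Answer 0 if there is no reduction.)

Bidding your value $527: you lose (since $527 < $542). Payoff $0.
Bidding $481: you lose. Payoff $0.
Difference = $0 − $0 = $0; both bids lead to the same outcome because the competing bid is above both your value and your alternative bid.
In a second-price auction your bid sets only whether you win, not what you pay, so bidding your true value is weakly dominant.

$0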